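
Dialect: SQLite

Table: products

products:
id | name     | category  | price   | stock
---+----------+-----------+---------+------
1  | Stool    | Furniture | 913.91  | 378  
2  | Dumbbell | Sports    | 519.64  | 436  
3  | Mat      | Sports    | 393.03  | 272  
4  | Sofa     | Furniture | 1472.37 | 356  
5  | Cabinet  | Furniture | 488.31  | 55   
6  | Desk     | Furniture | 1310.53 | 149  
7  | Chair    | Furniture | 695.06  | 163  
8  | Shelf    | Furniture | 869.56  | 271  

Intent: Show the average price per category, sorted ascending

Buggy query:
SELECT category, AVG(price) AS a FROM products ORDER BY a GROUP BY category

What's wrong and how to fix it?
Bug: GROUP BY must precede ORDER BY

Fix: Move ORDER BY to the end, after GROUP BY

Corrected query:
SELECT category, AVG(price) AS a FROM products GROUP BY category ORDER BY a

Result:
category  | a      
----------+--------
Sports    | 456.335
Furniture | 958.29 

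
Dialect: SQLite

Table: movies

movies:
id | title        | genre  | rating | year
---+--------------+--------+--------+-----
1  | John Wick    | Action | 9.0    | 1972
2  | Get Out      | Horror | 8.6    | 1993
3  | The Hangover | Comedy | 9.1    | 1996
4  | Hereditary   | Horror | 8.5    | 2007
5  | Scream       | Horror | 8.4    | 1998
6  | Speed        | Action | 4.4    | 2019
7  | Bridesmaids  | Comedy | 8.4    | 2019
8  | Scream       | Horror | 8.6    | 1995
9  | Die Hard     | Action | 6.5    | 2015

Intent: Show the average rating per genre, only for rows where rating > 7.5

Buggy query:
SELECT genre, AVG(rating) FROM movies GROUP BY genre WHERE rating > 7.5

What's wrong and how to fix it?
Bug: Row-level WHERE must come before GROUP BY in the clause order

Fix: Place WHERE between FROM and GROUP BY

Corrected query:
SELECT genre, AVG(rating) FROM movies WHERE rating > 7.5 GROUP BY genre

Result:
genre  | AVG(rating)
-------+------------
Action | 9          
Comedy | 8.75       
Horror | 8.525      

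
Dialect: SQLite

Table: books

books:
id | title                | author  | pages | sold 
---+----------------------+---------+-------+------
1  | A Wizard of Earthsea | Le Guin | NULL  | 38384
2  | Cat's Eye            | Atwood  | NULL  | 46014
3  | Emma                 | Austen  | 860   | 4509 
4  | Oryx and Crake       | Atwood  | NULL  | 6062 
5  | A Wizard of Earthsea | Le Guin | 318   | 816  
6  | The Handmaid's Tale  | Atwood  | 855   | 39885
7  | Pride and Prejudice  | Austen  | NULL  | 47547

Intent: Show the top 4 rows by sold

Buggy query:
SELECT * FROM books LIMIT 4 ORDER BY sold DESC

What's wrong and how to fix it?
Bug: LIMIT must come after ORDER BY

Fix: Swap the clauses: ORDER BY first, then LIMIT

Corrected query:
SELECT * FROM books ORDER BY sold DESC LIMIT 4

Result:
id | title                | author  | pages | sold 
---+----------------------+---------+-------+------
7  | Pride and Prejudice  | Austen  | NULL  | 47547
2  | Cat's Eye            | Atwood  | NULL  | 46014
6  | The Handmaid's Tale  | Atwood  | 855   | 39885
1  | A Wizard of Earthsea | Le Guin | NULL  | 38384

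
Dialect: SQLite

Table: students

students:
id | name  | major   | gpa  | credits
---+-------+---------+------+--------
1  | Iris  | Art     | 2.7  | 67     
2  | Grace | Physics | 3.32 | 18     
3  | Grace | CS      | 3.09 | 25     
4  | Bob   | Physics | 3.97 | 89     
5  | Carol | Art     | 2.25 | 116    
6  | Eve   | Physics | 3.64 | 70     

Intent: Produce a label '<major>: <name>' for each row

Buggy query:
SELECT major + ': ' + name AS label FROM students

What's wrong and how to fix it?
Bug: SQLite uses || for string concatenation; + coerces text to numbers (yielding 0)

Fix: Use the || operator for string concatenation

Corrected query:
SELECT major || ': ' || name AS label FROM students

Result:
label         
--------------
Art: Iris     
Physics: Grace
CS: Grace     
Physics: Bob  
Art: Carol    
Physics: Eve  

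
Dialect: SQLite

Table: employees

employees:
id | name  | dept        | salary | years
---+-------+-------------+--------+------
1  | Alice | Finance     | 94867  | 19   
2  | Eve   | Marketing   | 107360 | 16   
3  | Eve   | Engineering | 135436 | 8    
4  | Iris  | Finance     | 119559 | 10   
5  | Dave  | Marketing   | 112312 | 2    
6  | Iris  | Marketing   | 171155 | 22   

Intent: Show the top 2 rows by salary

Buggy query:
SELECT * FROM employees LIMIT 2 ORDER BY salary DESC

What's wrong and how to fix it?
Bug: ORDER BY cannot follow LIMIT; LIMIT is the final clause

Fix: Swap the clauses: ORDER BY first, then LIMIT

Corrected query:
SELECT * FROM employees ORDER BY salary DESC LIMIT 2

Result:
id | name | dept        | salary | years
---+------+-------------+--------+------
6  | Iris | Marketing   | 171155 | 22   
3  | Eve  | Engineering | 135436 | 8    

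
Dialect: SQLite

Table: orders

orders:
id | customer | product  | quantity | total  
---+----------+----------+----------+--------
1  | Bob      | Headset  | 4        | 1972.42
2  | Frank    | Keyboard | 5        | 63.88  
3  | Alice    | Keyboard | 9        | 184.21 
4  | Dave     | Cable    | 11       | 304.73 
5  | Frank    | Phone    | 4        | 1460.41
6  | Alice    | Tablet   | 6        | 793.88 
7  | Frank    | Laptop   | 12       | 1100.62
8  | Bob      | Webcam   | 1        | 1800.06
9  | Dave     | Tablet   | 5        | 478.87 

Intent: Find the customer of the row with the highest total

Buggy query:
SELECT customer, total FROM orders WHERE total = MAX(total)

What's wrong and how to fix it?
Bug: MAX(total) is an aggregate and cannot be used directly in WHERE

Fix: Wrap MAX in a scalar subquery so WHERE compares against a single value

Corrected query:
SELECT customer, total FROM orders WHERE total = (SELECT MAX(total) FROM orders)

Result:
customer | total  
---------+--------
Bob      | 1972.42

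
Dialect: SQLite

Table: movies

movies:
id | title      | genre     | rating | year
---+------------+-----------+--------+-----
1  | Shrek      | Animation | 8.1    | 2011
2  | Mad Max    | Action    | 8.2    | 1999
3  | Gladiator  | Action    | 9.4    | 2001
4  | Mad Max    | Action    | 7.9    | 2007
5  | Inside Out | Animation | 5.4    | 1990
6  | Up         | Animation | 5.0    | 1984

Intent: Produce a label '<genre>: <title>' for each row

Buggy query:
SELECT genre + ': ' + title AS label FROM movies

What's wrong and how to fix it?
Bug: SQLite uses || for string concatenation; + coerces text to numbers (yielding 0)

Fix: Use the || operator for string concatenation

Corrected query:
SELECT genre || ': ' || title AS label FROM movies

Result:
label                
---------------------
Animation: Shrek     
Action: Mad Max      
Action: Gladiator    
Action: Mad Max      
Animation: Inside Out
Animation: Up        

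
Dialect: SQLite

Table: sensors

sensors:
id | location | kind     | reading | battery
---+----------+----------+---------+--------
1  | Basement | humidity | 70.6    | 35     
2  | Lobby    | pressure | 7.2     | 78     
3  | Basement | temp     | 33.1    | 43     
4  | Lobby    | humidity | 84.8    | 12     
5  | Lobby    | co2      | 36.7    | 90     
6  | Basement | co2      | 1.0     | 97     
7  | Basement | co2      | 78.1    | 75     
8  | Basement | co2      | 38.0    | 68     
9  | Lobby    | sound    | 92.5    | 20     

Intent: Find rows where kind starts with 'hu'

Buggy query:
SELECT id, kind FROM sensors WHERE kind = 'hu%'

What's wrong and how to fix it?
Bug: Wildcards only work with LIKE; '=' treats '%' as a literal character

Fix: Replace '=' with LIKE so 'hu%' is treated as a pattern

Corrected query:
SELECT id, kind FROM sensors WHERE kind LIKE 'hu%'

Result:
id | kind    
---+---------
1  | humidity
4  | humidity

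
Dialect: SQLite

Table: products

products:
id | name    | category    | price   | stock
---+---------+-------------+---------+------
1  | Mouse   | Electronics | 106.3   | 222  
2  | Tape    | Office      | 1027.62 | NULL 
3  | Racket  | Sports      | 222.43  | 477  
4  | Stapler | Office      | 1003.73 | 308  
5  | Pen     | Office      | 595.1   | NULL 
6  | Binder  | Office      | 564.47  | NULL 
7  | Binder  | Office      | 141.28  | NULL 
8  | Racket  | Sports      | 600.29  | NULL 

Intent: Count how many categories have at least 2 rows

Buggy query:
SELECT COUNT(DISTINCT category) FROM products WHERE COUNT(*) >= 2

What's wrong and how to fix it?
Bug: COUNT(*) cannot appear in WHERE; the per-group count doesn't exist yet

Fix: Use a subquery that GROUPs and filters with HAVING, then count its rows

Corrected query:
SELECT COUNT(*) FROM (SELECT category FROM products GROUP BY category HAVING COUNT(*) >= 2)

Result:
COUNT(*)
--------
2       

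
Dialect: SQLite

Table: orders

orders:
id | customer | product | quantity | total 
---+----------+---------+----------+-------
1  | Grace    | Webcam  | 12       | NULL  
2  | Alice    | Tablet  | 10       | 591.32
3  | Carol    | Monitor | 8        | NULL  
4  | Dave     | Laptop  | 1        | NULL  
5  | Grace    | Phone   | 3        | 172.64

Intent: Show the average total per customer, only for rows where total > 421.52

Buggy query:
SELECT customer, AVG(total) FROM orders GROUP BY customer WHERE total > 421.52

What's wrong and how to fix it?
Bug: Row-level WHERE must come before GROUP BY in the clause order

Fix: Move the WHERE clause before GROUP BY

Corrected query:
SELECT customer, AVG(total) FROM orders WHERE total > 421.52 GROUP BY customer

Result:
customer | AVG(total)
---------+-----------
Alice    | 591.32    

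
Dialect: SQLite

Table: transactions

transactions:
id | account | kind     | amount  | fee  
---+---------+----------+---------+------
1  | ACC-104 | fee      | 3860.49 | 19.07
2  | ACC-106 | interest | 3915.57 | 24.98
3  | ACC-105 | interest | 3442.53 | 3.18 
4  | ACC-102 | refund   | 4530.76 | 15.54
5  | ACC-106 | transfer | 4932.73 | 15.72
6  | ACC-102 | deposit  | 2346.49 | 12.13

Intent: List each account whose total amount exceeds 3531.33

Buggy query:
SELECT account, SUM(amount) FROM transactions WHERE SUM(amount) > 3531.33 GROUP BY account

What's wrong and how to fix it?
Bug: Aggregate functions cannot appear in a WHERE clause

Fix: Use HAVING (which filters groups after aggregation) instead of WHERE

Corrected query:
SELECT account, SUM(amount) FROM transactions GROUP BY account HAVING SUM(amount) > 3531.33

Result:
account | SUM(amount)
--------+------------
ACC-102 | 6877.25    
ACC-104 | 3860.49    
ACC-106 | 8848.3     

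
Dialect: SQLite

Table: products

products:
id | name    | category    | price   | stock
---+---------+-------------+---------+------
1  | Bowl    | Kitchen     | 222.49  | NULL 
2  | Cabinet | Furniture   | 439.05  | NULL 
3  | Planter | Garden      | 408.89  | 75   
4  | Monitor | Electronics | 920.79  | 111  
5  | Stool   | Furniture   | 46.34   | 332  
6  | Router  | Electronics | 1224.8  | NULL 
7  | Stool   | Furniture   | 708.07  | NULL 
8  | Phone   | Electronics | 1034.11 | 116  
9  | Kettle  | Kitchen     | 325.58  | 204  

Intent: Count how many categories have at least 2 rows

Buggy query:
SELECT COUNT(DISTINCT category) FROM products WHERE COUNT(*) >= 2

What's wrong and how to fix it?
Bug: COUNT(*) cannot appear in WHERE; the per-group count doesn't exist yet

Fix: Use a subquery that GROUPs and filters with HAVING, then count its rows

Corrected query:
SELECT COUNT(*) FROM (SELECT category FROM products GROUP BY category HAVING COUNT(*) >= 2)

Result:
COUNT(*)
--------
3       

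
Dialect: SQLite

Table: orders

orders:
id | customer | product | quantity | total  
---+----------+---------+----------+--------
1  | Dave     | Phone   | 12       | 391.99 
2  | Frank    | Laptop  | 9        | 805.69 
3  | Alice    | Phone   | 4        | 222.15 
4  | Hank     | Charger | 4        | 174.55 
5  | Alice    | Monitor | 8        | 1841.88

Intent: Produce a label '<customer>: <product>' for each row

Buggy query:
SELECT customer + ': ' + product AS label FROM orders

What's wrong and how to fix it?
Bug: '+' is numeric addition; on text columns SQLite converts them to 0 instead of concatenating

Fix: Replace + with || to concatenate text

Corrected query:
SELECT customer || ': ' || product AS label FROM orders

Result:
label         
--------------
Dave: Phone   
Frank: Laptop 
Alice: Phone  
Hank: Charger 
Alice: Monitor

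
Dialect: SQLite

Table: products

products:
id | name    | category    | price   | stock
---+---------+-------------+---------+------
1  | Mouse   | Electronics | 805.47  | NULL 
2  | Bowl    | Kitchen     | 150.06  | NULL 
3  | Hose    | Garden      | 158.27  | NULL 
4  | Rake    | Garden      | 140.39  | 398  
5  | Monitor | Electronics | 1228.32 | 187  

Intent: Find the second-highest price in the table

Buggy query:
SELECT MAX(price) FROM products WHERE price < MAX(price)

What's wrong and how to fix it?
Bug: The inner MAX is an aggregate inside WHERE, which is not allowed

Fix: Compute the overall MAX in a subquery, then take MAX of rows below it

Corrected query:
SELECT MAX(price) FROM products WHERE price < (SELECT MAX(price) FROM products)

Result:
MAX(price)
----------
805.47    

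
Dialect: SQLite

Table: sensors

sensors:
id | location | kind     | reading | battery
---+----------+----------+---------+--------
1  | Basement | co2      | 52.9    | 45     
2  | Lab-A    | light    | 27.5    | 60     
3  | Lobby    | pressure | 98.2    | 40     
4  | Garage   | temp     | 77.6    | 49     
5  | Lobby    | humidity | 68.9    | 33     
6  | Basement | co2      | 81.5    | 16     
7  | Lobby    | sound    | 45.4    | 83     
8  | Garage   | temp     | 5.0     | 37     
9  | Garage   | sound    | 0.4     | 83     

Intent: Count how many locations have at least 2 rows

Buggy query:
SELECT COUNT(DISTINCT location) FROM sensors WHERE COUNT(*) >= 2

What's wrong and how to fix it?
Bug: COUNT(*) cannot appear in WHERE; the per-group count doesn't exist yet

Fix: Group first with HAVING COUNT(*) >= 2, then COUNT the resulting groups

Corrected query:
SELECT COUNT(*) FROM (SELECT location FROM sensors GROUP BY location HAVING COUNT(*) >= 2)

Result:
COUNT(*)
--------
3       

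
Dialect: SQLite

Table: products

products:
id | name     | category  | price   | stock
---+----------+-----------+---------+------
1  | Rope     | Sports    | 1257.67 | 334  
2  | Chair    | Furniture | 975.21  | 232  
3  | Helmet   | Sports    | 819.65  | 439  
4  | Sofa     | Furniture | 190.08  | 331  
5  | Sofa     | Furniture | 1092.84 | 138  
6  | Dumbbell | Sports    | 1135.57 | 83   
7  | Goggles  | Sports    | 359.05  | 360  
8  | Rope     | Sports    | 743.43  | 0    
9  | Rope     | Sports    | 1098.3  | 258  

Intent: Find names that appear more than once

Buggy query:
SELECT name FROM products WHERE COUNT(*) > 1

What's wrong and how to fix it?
Bug: WHERE can't reference COUNT(*); aggregates are computed after WHERE

Fix: Group first, then use HAVING for the count condition

Corrected query:
SELECT name FROM products GROUP BY name HAVING COUNT(*) > 1

Result:
name
----
Rope
Sofa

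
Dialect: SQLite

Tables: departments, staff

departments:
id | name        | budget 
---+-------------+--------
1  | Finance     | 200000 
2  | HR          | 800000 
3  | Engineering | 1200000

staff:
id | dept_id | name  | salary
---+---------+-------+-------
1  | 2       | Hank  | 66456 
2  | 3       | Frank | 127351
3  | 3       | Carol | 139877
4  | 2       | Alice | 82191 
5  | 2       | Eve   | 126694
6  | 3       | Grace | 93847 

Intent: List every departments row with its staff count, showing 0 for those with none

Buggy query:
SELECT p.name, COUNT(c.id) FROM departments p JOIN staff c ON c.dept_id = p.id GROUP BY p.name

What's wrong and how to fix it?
Bug: An inner join excludes parents with zero children

Fix: Switch to LEFT JOIN to retain unmatched parent rows

Corrected query:
SELECT p.name, COUNT(c.id) FROM departments p LEFT JOIN staff c ON c.dept_id = p.id GROUP BY p.name

Result:
name        | COUNT(c.id)
------------+------------
Engineering | 3          
Finance     | 0          
HR          | 3          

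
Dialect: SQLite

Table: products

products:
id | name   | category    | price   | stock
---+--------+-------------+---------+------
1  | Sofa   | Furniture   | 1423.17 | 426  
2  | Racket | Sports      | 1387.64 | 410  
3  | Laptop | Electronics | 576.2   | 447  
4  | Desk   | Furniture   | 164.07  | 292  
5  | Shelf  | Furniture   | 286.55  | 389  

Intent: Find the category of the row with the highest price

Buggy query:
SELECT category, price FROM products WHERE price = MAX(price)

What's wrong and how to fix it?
Bug: WHERE is evaluated per row; an aggregate over the whole table isn't defined there

Fix: Use a subquery: WHERE price = (SELECT MAX(price) FROM products)

Corrected query:
SELECT category, price FROM products WHERE price = (SELECT MAX(price) FROM products)

Result:
category  | price  
----------+--------
Furniture | 1423.17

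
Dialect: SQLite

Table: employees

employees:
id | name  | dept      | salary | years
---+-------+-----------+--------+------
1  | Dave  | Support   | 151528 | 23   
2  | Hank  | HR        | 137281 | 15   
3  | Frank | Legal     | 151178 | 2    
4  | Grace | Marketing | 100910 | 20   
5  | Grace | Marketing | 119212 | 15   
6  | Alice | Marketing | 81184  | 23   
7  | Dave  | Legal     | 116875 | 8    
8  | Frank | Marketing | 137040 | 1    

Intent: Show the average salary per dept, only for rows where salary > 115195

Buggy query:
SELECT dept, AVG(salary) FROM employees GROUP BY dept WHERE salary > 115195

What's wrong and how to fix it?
Bug: Row-level WHERE must come before GROUP BY in the clause order

Fix: Move the WHERE clause before GROUP BY

Corrected query:
SELECT dept, AVG(salary) FROM employees WHERE salary > 115195 GROUP BY dept

Result:
dept      | AVG(salary)
----------+------------
HR        | 137281     
Legal     | 134026.5   
Marketing | 128126     
Support   | 151528     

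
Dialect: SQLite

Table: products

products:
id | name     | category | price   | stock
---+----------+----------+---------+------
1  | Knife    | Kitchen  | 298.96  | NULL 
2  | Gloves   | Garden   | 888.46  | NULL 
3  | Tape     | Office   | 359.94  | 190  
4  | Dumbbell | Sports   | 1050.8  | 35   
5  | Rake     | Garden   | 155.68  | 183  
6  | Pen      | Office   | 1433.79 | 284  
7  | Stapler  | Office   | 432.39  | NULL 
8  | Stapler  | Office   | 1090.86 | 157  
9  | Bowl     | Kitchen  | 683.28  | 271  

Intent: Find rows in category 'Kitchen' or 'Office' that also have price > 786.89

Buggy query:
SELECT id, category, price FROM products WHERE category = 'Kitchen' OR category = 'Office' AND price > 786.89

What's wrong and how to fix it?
Bug: AND binds tighter than OR, so this parses as category = 'Kitchen' OR (category = 'Office' AND price > 786.89)

Fix: Group the OR with parentheses (or use IN), then AND the threshold

Corrected query:
SELECT id, category, price FROM products WHERE (category = 'Kitchen' OR category = 'Office') AND price > 786.89

Result:
id | category | price  
---+----------+--------
6  | Office   | 1433.79
8  | Office   | 1090.86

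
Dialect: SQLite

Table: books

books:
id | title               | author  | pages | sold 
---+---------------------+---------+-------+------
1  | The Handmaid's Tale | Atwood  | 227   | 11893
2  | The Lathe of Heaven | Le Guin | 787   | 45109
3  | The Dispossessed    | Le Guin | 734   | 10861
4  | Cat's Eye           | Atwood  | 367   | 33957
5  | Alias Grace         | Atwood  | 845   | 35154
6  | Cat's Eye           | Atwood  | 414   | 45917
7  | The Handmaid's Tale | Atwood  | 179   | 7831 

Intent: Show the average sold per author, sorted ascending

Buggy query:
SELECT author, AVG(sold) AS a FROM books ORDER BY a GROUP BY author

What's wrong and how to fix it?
Bug: ORDER BY appears before GROUP BY; SQL clause order requires GROUP BY first

Fix: Move ORDER BY to the end, after GROUP BY

Corrected query:
SELECT author, AVG(sold) AS a FROM books GROUP BY author ORDER BY a

Result:
author  | a      
--------+--------
Atwood  | 26950.4
Le Guin | 27985  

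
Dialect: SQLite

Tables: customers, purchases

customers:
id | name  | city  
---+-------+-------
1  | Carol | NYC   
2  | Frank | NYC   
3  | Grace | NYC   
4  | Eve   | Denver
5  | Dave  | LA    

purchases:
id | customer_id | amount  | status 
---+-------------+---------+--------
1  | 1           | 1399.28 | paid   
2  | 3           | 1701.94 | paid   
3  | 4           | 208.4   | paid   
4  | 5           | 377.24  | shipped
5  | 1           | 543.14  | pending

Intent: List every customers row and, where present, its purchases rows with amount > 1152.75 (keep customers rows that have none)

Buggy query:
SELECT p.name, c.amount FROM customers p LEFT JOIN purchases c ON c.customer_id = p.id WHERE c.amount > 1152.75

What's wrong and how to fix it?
Bug: Filtering c.amount in WHERE discards the NULL rows produced by LEFT JOIN, turning it into an inner join

Fix: Put 'c.amount > 1152.75' in the JOIN's ON clause instead of WHERE

Corrected query:
SELECT p.name, c.amount FROM customers p LEFT JOIN purchases c ON c.customer_id = p.id AND c.amount > 1152.75

Result:
name  | amount 
------+--------
Carol | 1399.28
Frank | NULL   
Grace | 1701.94
Eve   | NULL   
Dave  | NULL   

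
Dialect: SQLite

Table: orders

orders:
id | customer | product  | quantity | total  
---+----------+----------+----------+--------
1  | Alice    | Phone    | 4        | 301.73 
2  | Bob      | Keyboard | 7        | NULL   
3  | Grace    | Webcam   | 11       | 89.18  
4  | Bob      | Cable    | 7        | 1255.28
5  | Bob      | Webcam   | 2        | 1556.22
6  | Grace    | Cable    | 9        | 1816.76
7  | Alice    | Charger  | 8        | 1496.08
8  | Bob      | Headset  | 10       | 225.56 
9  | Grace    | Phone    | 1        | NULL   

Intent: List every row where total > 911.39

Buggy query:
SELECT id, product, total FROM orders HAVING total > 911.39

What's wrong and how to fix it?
Bug: This is a non-aggregate query (no GROUP BY, no aggregates), so in SQLite the HAVING clause is invalid here; a row-level condition belongs in WHERE

Fix: Replace HAVING with WHERE since the condition applies to individual rows

Corrected query:
SELECT id, product, total FROM orders WHERE total > 911.39

Result:
id | product | total  
---+---------+--------
4  | Cable   | 1255.28
5  | Webcam  | 1556.22
6  | Cable   | 1816.76
7  | Charger | 1496.08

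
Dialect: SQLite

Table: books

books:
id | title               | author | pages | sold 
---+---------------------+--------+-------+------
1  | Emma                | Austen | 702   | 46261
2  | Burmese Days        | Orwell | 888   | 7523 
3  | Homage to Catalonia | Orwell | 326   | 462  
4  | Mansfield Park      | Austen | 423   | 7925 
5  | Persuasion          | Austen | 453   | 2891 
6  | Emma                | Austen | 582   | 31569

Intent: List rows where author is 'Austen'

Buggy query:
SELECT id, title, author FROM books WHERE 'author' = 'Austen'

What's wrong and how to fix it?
Bug: 'author' in single quotes is a string literal, not the column; the comparison is literal-vs-literal and never true

Fix: Reference the column as author without single quotes

Corrected query:
SELECT id, title, author FROM books WHERE author = 'Austen'

Result:
id | title          | author
---+----------------+-------
1  | Emma           | Austen
4  | Mansfield Park | Austen
5  | Persuasion     | Austen
6  | Emma           | Austen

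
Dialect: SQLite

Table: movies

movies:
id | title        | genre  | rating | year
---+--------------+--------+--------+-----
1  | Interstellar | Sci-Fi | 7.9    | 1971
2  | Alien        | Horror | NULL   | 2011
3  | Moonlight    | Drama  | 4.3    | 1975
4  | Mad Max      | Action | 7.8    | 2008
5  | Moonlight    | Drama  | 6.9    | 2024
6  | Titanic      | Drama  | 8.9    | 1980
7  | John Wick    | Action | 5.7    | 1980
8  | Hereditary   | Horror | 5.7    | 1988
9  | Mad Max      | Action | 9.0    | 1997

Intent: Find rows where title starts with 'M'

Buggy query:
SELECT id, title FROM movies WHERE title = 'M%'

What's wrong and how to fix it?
Bug: Wildcards only work with LIKE; '=' treats '%' as a literal character

Fix: Replace '=' with LIKE so 'M%' is treated as a pattern

Corrected query:
SELECT id, title FROM movies WHERE title LIKE 'M%'

Result:
id | title    
---+----------
3  | Moonlight
4  | Mad Max  
5  | Moonlight
9  | Mad Max  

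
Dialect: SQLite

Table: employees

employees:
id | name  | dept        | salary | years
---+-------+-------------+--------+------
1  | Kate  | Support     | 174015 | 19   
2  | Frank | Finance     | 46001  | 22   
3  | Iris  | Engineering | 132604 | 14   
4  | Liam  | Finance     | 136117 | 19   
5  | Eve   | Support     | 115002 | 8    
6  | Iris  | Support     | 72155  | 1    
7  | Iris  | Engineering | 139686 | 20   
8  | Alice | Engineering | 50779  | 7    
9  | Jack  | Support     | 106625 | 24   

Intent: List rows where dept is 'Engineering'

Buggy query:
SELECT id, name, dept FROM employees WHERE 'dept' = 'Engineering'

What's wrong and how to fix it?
Bug: 'dept' in single quotes is a string literal, not the column; the comparison is literal-vs-literal and never true

Fix: Reference the column as dept without single quotes

Corrected query:
SELECT id, name, dept FROM employees WHERE dept = 'Engineering'

Result:
id | name  | dept       
---+-------+------------
3  | Iris  | Engineering
7  | Iris  | Engineering
8  | Alice | Engineering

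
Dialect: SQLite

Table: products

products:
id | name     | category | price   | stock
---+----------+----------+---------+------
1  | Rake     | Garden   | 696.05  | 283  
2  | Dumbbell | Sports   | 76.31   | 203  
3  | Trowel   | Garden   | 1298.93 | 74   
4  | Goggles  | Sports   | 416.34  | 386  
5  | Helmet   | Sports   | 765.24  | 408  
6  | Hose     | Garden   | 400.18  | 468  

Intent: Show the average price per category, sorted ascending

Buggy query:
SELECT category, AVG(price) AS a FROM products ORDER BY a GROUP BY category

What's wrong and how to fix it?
Bug: GROUP BY must precede ORDER BY

Fix: Reorder: SELECT … FROM … GROUP BY … ORDER BY …

Corrected query:
SELECT category, AVG(price) AS a FROM products GROUP BY category ORDER BY a

Result:
category | a         
---------+-----------
Sports   | 419.296667
Garden   | 798.386667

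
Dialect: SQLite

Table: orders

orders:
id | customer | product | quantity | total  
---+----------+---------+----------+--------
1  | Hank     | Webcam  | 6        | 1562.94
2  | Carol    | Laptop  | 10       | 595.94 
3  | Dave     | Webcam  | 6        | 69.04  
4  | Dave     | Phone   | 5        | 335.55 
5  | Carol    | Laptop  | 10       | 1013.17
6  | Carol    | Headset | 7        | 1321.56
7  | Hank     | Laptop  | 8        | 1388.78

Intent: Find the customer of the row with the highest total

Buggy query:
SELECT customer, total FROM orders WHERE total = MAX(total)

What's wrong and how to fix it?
Bug: WHERE is evaluated per row; an aggregate over the whole table isn't defined there

Fix: Wrap MAX in a scalar subquery so WHERE compares against a single value

Corrected query:
SELECT customer, total FROM orders WHERE total = (SELECT MAX(total) FROM orders)

Result:
customer | total  
---------+--------
Hank     | 1562.94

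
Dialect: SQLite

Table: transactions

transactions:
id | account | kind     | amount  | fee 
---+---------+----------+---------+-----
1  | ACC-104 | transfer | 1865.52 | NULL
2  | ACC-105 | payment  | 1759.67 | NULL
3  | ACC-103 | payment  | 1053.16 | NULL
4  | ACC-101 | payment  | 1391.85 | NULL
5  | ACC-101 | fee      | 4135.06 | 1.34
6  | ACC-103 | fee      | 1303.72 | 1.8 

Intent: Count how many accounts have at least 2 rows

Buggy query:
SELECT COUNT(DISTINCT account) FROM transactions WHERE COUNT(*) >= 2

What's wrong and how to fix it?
Bug: WHERE filters individual rows, not groups, so a group-level COUNT is invalid there

Fix: Use a subquery that GROUPs and filters with HAVING, then count its rows

Corrected query:
SELECT COUNT(*) FROM (SELECT account FROM transactions GROUP BY account HAVING COUNT(*) >= 2)

Result:
COUNT(*)
--------
2       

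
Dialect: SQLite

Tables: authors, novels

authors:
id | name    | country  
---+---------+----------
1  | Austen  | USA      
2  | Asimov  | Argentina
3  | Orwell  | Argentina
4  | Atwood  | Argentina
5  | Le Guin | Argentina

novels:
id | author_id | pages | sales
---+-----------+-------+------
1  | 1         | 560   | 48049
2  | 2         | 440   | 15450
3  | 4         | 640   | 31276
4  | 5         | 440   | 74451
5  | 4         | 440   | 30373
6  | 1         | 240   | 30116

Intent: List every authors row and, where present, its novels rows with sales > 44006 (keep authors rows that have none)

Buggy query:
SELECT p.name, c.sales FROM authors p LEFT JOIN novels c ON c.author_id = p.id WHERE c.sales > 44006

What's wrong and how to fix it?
Bug: Filtering c.sales in WHERE discards the NULL rows produced by LEFT JOIN, turning it into an inner join

Fix: Move the right-table condition into the ON clause so unmatched parents are kept

Corrected query:
SELECT p.name, c.sales FROM authors p LEFT JOIN novels c ON c.author_id = p.id AND c.sales > 44006

Result:
name    | sales
--------+------
Austen  | 48049
Asimov  | NULL 
Orwell  | NULL 
Atwood  | NULL 
Le Guin | 74451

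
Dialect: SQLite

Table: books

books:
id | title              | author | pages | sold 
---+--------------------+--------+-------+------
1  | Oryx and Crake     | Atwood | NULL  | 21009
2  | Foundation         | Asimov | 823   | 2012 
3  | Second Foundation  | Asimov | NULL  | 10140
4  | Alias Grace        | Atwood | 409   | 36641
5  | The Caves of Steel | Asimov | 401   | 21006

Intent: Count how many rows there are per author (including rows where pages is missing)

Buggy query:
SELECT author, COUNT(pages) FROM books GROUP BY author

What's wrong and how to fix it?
Bug: COUNT(column) counts non-NULL values only; rows with NULL pages aren't counted

Fix: Replace COUNT(pages) with COUNT(*)

Corrected query:
SELECT author, COUNT(*) FROM books GROUP BY author

Result:
author | COUNT(*)
-------+---------
Asimov | 3       
Atwood | 2       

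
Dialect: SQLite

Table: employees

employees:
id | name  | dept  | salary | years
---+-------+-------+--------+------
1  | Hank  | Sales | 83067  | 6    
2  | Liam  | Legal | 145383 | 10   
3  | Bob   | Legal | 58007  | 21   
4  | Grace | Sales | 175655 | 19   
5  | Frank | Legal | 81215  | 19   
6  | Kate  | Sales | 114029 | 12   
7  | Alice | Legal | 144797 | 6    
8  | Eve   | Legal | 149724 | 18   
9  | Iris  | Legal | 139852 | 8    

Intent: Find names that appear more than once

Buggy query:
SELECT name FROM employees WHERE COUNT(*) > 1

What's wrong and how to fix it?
Bug: WHERE can't reference COUNT(*); aggregates are computed after WHERE

Fix: Group first, then use HAVING for the count condition

Corrected query:
SELECT name FROM employees GROUP BY name HAVING COUNT(*) > 1

Result:
(no rows)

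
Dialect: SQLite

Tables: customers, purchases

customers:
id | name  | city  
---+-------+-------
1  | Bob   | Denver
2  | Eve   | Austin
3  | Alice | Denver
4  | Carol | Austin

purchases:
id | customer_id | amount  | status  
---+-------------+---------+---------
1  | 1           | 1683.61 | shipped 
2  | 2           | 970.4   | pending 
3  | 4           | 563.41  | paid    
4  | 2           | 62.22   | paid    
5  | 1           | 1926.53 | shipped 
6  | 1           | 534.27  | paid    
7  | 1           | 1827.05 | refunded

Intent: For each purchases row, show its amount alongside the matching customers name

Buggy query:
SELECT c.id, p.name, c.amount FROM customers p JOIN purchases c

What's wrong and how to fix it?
Bug: Missing join condition: each purchases row is matched to all customers rows instead of just its own

Fix: Specify the join condition linking the foreign key to the parent id

Corrected query:
SELECT c.id, p.name, c.amount FROM customers p JOIN purchases c ON c.customer_id = p.id

Result:
id | name  | amount 
---+-------+--------
1  | Bob   | 1683.61
2  | Eve   | 970.4  
3  | Carol | 563.41 
4  | Eve   | 62.22  
5  | Bob   | 1926.53
6  | Bob   | 534.27 
7  | Bob   | 1827.05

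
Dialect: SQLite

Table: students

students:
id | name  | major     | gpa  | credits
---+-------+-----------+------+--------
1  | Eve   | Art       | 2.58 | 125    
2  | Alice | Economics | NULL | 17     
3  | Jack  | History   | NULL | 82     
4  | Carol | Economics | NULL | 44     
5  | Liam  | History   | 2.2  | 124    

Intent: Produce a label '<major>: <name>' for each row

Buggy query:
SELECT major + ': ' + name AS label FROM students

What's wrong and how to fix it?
Bug: SQLite uses || for string concatenation; + coerces text to numbers (yielding 0)

Fix: Use the || operator for string concatenation

Corrected query:
SELECT major || ': ' || name AS label FROM students

Result:
label           
----------------
Art: Eve        
Economics: Alice
History: Jack   
Economics: Carol
History: Liam   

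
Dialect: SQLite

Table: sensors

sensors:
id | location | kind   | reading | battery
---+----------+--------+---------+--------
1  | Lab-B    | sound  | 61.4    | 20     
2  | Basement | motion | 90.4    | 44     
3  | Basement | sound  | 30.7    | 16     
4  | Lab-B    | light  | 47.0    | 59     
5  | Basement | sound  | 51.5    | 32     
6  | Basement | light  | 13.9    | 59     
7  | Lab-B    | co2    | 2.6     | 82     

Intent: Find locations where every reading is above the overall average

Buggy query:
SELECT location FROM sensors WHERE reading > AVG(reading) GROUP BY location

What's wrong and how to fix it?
Bug: AVG() is an aggregate; it can't sit directly in WHERE

Fix: Compute the overall average in a scalar subquery and compare each group's MIN against it in HAVING

Corrected query:
SELECT location FROM sensors GROUP BY location HAVING MIN(reading) > (SELECT AVG(reading) FROM sensors)

Result:
(no rows)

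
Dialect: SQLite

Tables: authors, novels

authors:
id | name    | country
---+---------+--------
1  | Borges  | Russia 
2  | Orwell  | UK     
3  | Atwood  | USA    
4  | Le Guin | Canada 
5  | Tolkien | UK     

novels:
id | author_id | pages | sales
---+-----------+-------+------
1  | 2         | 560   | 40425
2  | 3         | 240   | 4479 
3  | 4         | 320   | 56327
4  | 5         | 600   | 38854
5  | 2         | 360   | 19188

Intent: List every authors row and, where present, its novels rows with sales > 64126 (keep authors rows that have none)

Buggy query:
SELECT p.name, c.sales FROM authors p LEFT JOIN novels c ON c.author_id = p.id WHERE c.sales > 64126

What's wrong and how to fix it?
Bug: Filtering c.sales in WHERE discards the NULL rows produced by LEFT JOIN, turning it into an inner join

Fix: Put 'c.sales > 64126' in the JOIN's ON clause instead of WHERE

Corrected query:
SELECT p.name, c.sales FROM authors p LEFT JOIN novels c ON c.author_id = p.id AND c.sales > 64126

Result:
name    | sales
--------+------
Borges  | NULL 
Orwell  | NULL 
Atwood  | NULL 
Le Guin | NULL 
Tolkien | NULL 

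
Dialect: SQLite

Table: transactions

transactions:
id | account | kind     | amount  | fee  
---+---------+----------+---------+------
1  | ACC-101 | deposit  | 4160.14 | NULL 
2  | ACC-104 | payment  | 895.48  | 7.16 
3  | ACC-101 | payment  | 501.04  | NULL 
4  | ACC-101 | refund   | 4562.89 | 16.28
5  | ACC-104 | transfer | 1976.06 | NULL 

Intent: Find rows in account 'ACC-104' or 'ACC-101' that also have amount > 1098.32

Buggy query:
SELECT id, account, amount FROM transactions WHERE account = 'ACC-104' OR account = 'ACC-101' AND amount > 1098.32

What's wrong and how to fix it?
Bug: Without parentheses, AND is evaluated before OR, so the amount filter only applies to the 'ACC-101' branch

Fix: Group the OR with parentheses (or use IN), then AND the threshold

Corrected query:
SELECT id, account, amount FROM transactions WHERE (account = 'ACC-104' OR account = 'ACC-101') AND amount > 1098.32

Result:
id | account | amount 
---+---------+--------
1  | ACC-101 | 4160.14
4  | ACC-101 | 4562.89
5  | ACC-104 | 1976.06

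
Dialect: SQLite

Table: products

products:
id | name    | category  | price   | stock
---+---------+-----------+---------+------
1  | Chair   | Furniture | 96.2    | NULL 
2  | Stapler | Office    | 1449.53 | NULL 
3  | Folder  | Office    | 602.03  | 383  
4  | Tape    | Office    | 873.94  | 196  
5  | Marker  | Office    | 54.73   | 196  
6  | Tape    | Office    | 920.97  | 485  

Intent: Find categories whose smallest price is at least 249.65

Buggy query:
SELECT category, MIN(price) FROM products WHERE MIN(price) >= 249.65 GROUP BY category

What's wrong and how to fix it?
Bug: MIN() in WHERE is a misuse of aggregate

Fix: Replace WHERE with HAVING after the GROUP BY

Corrected query:
SELECT category, MIN(price) FROM products GROUP BY category HAVING MIN(price) >= 249.65

Result:
(no rows)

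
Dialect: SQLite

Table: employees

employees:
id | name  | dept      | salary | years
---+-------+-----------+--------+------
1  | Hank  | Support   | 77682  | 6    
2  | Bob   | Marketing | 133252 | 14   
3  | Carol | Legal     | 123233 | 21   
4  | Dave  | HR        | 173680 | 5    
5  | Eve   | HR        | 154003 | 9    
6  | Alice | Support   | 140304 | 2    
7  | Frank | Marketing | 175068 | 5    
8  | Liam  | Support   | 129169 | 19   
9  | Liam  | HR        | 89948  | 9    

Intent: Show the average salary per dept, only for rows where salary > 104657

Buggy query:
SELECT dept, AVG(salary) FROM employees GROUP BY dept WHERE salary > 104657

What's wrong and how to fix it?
Bug: WHERE cannot follow GROUP BY

Fix: Place WHERE between FROM and GROUP BY

Corrected query:
SELECT dept, AVG(salary) FROM employees WHERE salary > 104657 GROUP BY dept

Result:
dept      | AVG(salary)
----------+------------
HR        | 163841.5   
Legal     | 123233     
Marketing | 154160     
Support   | 134736.5   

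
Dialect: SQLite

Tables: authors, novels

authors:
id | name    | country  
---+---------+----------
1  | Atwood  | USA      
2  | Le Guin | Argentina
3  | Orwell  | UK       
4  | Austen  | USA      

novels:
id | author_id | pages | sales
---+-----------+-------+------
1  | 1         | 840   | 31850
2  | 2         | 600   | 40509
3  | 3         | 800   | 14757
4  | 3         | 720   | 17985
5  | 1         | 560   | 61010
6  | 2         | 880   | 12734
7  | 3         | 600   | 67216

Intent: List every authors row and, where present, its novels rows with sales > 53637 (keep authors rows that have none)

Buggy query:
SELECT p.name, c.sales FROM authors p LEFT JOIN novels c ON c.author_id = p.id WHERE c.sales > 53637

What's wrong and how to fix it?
Bug: A WHERE condition on the right-hand table after LEFT JOIN drops unmatched parents

Fix: Put 'c.sales > 53637' in the JOIN's ON clause instead of WHERE

Corrected query:
SELECT p.name, c.sales FROM authors p LEFT JOIN novels c ON c.author_id = p.id AND c.sales > 53637

Result:
name    | sales
--------+------
Atwood  | 61010
Le Guin | NULL 
Orwell  | 67216
Austen  | NULL 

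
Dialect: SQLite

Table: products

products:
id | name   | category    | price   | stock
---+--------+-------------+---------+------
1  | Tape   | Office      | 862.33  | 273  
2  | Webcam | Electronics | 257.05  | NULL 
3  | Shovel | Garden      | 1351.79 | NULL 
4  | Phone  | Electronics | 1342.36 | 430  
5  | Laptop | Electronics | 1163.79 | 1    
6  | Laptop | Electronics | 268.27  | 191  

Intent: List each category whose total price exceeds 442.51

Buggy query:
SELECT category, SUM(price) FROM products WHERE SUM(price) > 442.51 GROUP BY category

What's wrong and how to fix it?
Bug: WHERE runs before GROUP BY, so aggregates aren't available there

Fix: Move the aggregate condition to a HAVING clause

Corrected query:
SELECT category, SUM(price) FROM products GROUP BY category HAVING SUM(price) > 442.51

Result:
category    | SUM(price)
------------+-----------
Electronics | 3031.47   
Garden      | 1351.79   
Office      | 862.33    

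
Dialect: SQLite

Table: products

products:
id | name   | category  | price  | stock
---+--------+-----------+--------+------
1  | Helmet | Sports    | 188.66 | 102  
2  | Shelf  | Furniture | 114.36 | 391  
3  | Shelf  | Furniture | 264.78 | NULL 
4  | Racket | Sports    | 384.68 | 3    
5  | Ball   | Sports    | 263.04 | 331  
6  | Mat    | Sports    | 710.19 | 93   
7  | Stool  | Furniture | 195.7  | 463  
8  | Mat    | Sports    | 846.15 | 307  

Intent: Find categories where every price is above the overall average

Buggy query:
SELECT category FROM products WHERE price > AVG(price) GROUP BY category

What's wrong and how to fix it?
Bug: WHERE evaluates per row before aggregation, so AVG() is unavailable

Fix: Use a subquery for AVG and a HAVING MIN(...) filter so the condition holds for every row in the group

Corrected query:
SELECT category FROM products GROUP BY category HAVING MIN(price) > (SELECT AVG(price) FROM products)

Result:
(no rows)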